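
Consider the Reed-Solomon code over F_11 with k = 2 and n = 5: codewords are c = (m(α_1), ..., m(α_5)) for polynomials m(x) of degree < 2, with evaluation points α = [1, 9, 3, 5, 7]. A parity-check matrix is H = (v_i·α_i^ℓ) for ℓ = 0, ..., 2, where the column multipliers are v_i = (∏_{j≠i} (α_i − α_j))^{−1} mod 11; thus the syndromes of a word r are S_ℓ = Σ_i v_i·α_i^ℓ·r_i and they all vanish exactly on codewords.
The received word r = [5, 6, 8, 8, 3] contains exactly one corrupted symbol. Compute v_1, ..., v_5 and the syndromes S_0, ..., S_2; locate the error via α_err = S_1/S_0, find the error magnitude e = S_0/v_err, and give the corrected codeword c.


S = (7, 2, 10), error at position 4, error magnitude e = 8, c = [5, 6, 8, 0, 3].

Step 1: column multipliers v_i = (∏_{j≠i}(α_i − α_j))^{−1} mod 11.
  i = 1 (α = 1): (1−9)(1−3)(1−5)(1−7) = (−8)·(−2)·(−4)·(−6) = 384 ≡ 10, so v_1 = 10^{−1} = 10 (mod 11).
  i = 2 (α = 9): (9−1)(9−3)(9−5)(9−7) = 8·6·4·2 = 384 ≡ 10, so v_2 = 10^{−1} = 10 (mod 11).
  i = 3 (α = 3): (3−1)(3−9)(3−5)(3−7) = 2·(−6)·(−2)·(−4) = −96 ≡ 3, so v_3 = 3^{−1} = 4 (mod 11).
  i = 4 (α = 5): (5−1)(5−9)(5−3)(5−7) = 4·(−4)·2·(−2) = 64 ≡ 9, so v_4 = 9^{−1} = 5 (mod 11).
  i = 5 (α = 7): (7−1)(7−9)(7−3)(7−5) = 6·(−2)·4·2 = −96 ≡ 3, so v_5 = 3^{−1} = 4 (mod 11).
  v = [10, 10, 4, 5, 4].
Step 2: syndromes of r = [5, 6, 8, 8, 3] (all sums mod 11).
  S_0 = Σ v_i r_i = 10·5 + 10·6 + 4·8 + 5·8 + 4·3 = 194 ≡ 7.
  S_1 = Σ v_i α_i r_i = 10·1·5 + 10·9·6 + 4·3·8 + 5·5·8 + 4·7·3 = 970 ≡ 2.
  α_i^2 mod 11 = [1, 4, 9, 3, 5].
  S_2 = Σ v_i α_i^2 r_i = 10·1·5 + 10·4·6 + 4·9·8 + 5·3·8 + 4·5·3 = 758 ≡ 10.
  S = (7, 2, 10) ≠ 0, so r is not a codeword (an error is present).
Step 3: locate the error. For a single error e at position i, S_ℓ = v_i·e·α_i^ℓ, so α_err = S_1/S_0.
  S_0^{−1} = 7^{−1} = 8 (mod 11), so α_err = 2·8 = 16 ≡ 5 = α_4. Error position i = 4.
  Consistency check: S_2/S_1 = 10·6 = 60 ≡ 5 = α_err ✓ (single-error assumption holds).
Step 4: error magnitude e = S_0/v_4 = S_0·∏_{j≠4}(α_4 − α_j) = 7·9 = 63 ≡ 8 (mod 11).
Step 5: correct position 4: c_4 = r_4 − e = 8 − 8 ≡ 0 (mod 11). Hence c = [5, 6, 8, 0, 3].
  Check: interpolating c through the α_i gives m(x) = 9 + 7·x (degree < 2) with m(α_i) = c_i for every i, so c is indeed a codeword.


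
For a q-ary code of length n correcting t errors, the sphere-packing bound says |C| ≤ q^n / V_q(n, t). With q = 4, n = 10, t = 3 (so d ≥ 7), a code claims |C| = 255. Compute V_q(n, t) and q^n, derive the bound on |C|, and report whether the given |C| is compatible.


V_q(n, t) = 3676, q^n = 1048576, Hamming bound = 285, |C| = 255 ≤ bound (satisfied).

Step 1: Compute V_q(n, t) = Σ_{j=0}^3 C(n, j) (q−1)^j.
  j = 0: C(10,0)·(3)^0 = 1·1 = 1.
  j = 1: C(10,1)·(3)^1 = 10·3 = 30.
  j = 2: C(10,2)·(3)^2 = 45·9 = 405.
  j = 3: C(10,3)·(3)^3 = 120·27 = 3240.
  V_q(n, t) = 1 + 30 + 405 + 3240 = 3676.
Step 2: q^n = 4^10 = 1048576.
Step 3: Hamming bound ⌊q^n / V_q(n,t)⌋ = ⌊1048576/3676⌋ = 285.
Step 4: Compare |C| = 255 to 285: satisfied.
The claimed |C| lies below the Hamming bound.


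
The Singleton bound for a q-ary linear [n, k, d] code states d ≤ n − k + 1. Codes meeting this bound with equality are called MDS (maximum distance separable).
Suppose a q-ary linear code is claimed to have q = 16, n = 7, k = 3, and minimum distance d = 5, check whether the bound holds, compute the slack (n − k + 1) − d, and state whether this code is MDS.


Singleton RHS = n − k + 1 = 5, slack = 0, bound satisfied, MDS.

Singleton bound: d ≤ n − k + 1.
Here n = 7, k = 3, so n − k + 1 = 5.
Given d = 5, check d ≤ 5: YES.
Slack = (n − k + 1) − d = 0.
The code is MDS (slack = 0).
Description: the claimed parameters are [7, 3, 5]_16; such a code would be MDS (meets Singleton bound).


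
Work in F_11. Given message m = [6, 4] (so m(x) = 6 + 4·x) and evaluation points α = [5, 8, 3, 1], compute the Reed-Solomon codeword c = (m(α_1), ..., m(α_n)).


c = [4, 5, 7, 10]

Message polynomial: m(x) = 6 + 4·x (mod 11).
For each evaluation point α_i, compute m(α_i) mod 11:
  α_1 = 5: Horner steps 4 → 4, so m(5) = 4.
  α_2 = 8: Horner steps 4 → 5, so m(8) = 5.
  α_3 = 3: Horner steps 4 → 7, so m(3) = 7.
  α_4 = 1: Horner steps 4 → 10, so m(1) = 10.
Codeword c = [4, 5, 7, 10] ∈ F_11^4.


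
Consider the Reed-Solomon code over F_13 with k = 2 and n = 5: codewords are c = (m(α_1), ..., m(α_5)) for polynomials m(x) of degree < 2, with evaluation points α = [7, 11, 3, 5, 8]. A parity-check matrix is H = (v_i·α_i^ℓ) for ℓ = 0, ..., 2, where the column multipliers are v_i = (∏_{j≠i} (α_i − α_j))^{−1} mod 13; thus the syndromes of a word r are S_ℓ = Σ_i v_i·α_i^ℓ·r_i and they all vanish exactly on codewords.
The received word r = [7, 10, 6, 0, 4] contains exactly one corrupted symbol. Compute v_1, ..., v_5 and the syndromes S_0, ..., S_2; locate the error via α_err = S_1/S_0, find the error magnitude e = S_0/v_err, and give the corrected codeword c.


S = (7, 12, 2), error at position 2, error magnitude e = 2, c = [7, 8, 6, 0, 4].

Step 1: column multipliers v_i = (∏_{j≠i}(α_i − α_j))^{−1} mod 13.
  i = 1 (α = 7): (7−11)(7−3)(7−5)(7−8) = (−4)·4·2·(−1) = 32 ≡ 6, so v_1 = 6^{−1} = 11 (mod 13).
  i = 2 (α = 11): (11−7)(11−3)(11−5)(11−8) = 4·8·6·3 = 576 ≡ 4, so v_2 = 4^{−1} = 10 (mod 13).
  i = 3 (α = 3): (3−7)(3−11)(3−5)(3−8) = (−4)·(−8)·(−2)·(−5) = 320 ≡ 8, so v_3 = 8^{−1} = 5 (mod 13).
  i = 4 (α = 5): (5−7)(5−11)(5−3)(5−8) = (−2)·(−6)·2·(−3) = −72 ≡ 6, so v_4 = 6^{−1} = 11 (mod 13).
  i = 5 (α = 8): (8−7)(8−11)(8−3)(8−5) = 1·(−3)·5·3 = −45 ≡ 7, so v_5 = 7^{−1} = 2 (mod 13).
  v = [11, 10, 5, 11, 2].
Step 2: syndromes of r = [7, 10, 6, 0, 4] (all sums mod 13).
  S_0 = Σ v_i r_i = 11·7 + 10·10 + 5·6 + 11·0 + 2·4 = 215 ≡ 7.
  S_1 = Σ v_i α_i r_i = 11·7·7 + 10·11·10 + 5·3·6 + 11·5·0 + 2·8·4 = 1793 ≡ 12.
  α_i^2 mod 13 = [10, 4, 9, 12, 12].
  S_2 = Σ v_i α_i^2 r_i = 11·10·7 + 10·4·10 + 5·9·6 + 11·12·0 + 2·12·4 = 1536 ≡ 2.
  S = (7, 12, 2) ≠ 0, so r is not a codeword (an error is present).
Step 3: locate the error. For a single error e at position i, S_ℓ = v_i·e·α_i^ℓ, so α_err = S_1/S_0.
  S_0^{−1} = 7^{−1} = 2 (mod 13), so α_err = 12·2 = 24 ≡ 11 = α_2. Error position i = 2.
  Consistency check: S_2/S_1 = 2·12 = 24 ≡ 11 = α_err ✓ (single-error assumption holds).
Step 4: error magnitude e = S_0/v_2 = S_0·∏_{j≠2}(α_2 − α_j) = 7·4 = 28 ≡ 2 (mod 13).
Step 5: correct position 2: c_2 = r_2 − e = 10 − 2 ≡ 8 (mod 13). Hence c = [7, 8, 6, 0, 4].
  Check: interpolating c through the α_i gives m(x) = 2 + 10·x (degree < 2) with m(α_i) = c_i for every i, so c is indeed a codeword.


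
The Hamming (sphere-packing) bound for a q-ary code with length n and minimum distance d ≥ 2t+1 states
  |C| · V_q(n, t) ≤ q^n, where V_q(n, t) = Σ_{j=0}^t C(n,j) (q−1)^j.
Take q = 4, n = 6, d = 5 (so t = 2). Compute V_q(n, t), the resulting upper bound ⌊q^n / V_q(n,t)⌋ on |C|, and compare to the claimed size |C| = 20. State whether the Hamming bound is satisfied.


V_q(n, t) = 154, q^n = 4096, Hamming bound = 26, |C| = 20 ≤ bound (satisfied).

Step 1: Compute V_q(n, t) = Σ_{j=0}^2 C(n, j) (q−1)^j.
  j = 0: C(6,0)·(3)^0 = 1·1 = 1.
  j = 1: C(6,1)·(3)^1 = 6·3 = 18.
  j = 2: C(6,2)·(3)^2 = 15·9 = 135.
  V_q(n, t) = 1 + 18 + 135 = 154.
Step 2: q^n = 4^6 = 4096.
Step 3: Hamming bound ⌊q^n / V_q(n,t)⌋ = ⌊4096/154⌋ = 26.
Step 4: Compare |C| = 20 to 26: satisfied.
The claimed |C| lies below the Hamming bound.


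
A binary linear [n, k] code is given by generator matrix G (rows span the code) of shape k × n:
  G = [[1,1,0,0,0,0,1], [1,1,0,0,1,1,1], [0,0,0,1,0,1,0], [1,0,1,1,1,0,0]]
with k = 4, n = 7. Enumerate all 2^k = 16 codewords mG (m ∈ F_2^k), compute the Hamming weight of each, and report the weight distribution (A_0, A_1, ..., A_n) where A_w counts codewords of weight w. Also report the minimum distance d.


Weight distribution: A_0 = 1, A_2 = 4, A_3 = 2, A_4 = 3, A_5 = 6. Minimum distance d = 2.

Enumerate all 2^4 = 16 messages m ∈ F_2^4.
For each, compute codeword c = mG in F_2^7, then tally its weight.
  m = 0000 → c = 0000000, weight = 0.
  m = 1000 → c = 1100001, weight = 3.
  m = 0100 → c = 1100111, weight = 5.
  m = 1100 → c = 0000110, weight = 2.
  m = 0010 → c = 0001010, weight = 2.
  m = 1010 → c = 1101011, weight = 5.
  m = 0110 → c = 1101101, weight = 5.
  m = 1110 → c = 0001100, weight = 2.
  m = 0001 → c = 1011100, weight = 4.
  m = 1001 → c = 0111101, weight = 5.
  m = 0101 → c = 0111011, weight = 5.
  m = 1101 → c = 1011010, weight = 4.
  m = 0011 → c = 1010110, weight = 4.
  m = 1011 → c = 0110111, weight = 5.
  m = 0111 → c = 0110001, weight = 3.
  m = 1111 → c = 1010000, weight = 2.
Tally weights:
  weight 0: 1 codewords.
  weight 2: 4 codewords.
  weight 3: 2 codewords.
  weight 4: 3 codewords.
  weight 5: 6 codewords.
Minimum distance d = smallest w > 0 with A_w > 0 = 2.
Sanity: Σ A_w = 16 = 2^4 = 16 ✓.


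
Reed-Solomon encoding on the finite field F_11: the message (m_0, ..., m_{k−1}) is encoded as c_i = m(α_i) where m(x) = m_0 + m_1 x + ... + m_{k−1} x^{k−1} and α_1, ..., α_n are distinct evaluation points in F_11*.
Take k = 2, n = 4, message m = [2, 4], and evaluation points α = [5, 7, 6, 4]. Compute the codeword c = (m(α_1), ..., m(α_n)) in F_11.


c = [0, 8, 4, 7]

Message polynomial: m(x) = 2 + 4·x (mod 11).
For each evaluation point α_i, compute m(α_i) mod 11:
  α_1 = 5: Horner steps 4 → 0, so m(5) = 0.
  α_2 = 7: Horner steps 4 → 8, so m(7) = 8.
  α_3 = 6: Horner steps 4 → 4, so m(6) = 4.
  α_4 = 4: Horner steps 4 → 7, so m(4) = 7.
Codeword c = [0, 8, 4, 7] ∈ F_11^4.


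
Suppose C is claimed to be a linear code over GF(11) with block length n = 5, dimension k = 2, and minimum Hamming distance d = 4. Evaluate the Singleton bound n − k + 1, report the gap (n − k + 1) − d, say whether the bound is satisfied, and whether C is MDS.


Singleton RHS = n − k + 1 = 4, slack = 0, bound satisfied, MDS.

Singleton bound: d ≤ n − k + 1.
Here n = 5, k = 2, so n − k + 1 = 4.
Given d = 4, check d ≤ 4: YES.
Slack = (n − k + 1) − d = 0.
The code is MDS (slack = 0).
Description: the claimed parameters are [5, 2, 4]_11; such a code would be MDS (meets Singleton bound).


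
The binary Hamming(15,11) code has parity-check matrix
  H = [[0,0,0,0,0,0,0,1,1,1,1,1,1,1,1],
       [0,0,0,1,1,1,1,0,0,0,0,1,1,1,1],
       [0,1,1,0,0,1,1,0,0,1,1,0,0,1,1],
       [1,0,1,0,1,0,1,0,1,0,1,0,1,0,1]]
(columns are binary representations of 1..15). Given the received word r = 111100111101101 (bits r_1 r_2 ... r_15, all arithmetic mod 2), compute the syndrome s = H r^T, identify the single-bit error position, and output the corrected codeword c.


s = (0, 1, 1, 0)^T, error position = 6, corrected codeword c = 111101111101101

Compute s = H r^T mod 2 one row at a time:
  s_1 = 1 + 1 + 1 + 0 + 1 + 1 + 0 + 1 = 6 ≡ 0 (mod 2).
  s_2 = 1 + 0 + 0 + 1 + 1 + 1 + 0 + 1 = 5 ≡ 1 (mod 2).
  s_3 = 1 + 1 + 0 + 1 + 1 + 0 + 0 + 1 = 5 ≡ 1 (mod 2).
  s_4 = 1 + 1 + 0 + 1 + 1 + 0 + 1 + 1 = 6 ≡ 0 (mod 2).
s = (0, 1, 1, 0)^T — this equals column 6 of H (binary 0110), so error is at position 6.
Correct: flip bit 6 of r = 111100111101101 to get c = 111101111101101.


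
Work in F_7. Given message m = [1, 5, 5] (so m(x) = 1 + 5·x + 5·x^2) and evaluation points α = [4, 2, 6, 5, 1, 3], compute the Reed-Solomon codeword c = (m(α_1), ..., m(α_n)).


c = [3, 3, 1, 4, 4, 5]

Message polynomial: m(x) = 1 + 5·x + 5·x^2 (mod 7).
For each evaluation point α_i, compute m(α_i) mod 7:
  α_1 = 4: Horner steps 5 → 4 → 3, so m(4) = 3.
  α_2 = 2: Horner steps 5 → 1 → 3, so m(2) = 3.
  α_3 = 6: Horner steps 5 → 0 → 1, so m(6) = 1.
  α_4 = 5: Horner steps 5 → 2 → 4, so m(5) = 4.
  α_5 = 1: Horner steps 5 → 3 → 4, so m(1) = 4.
  α_6 = 3: Horner steps 5 → 6 → 5, so m(3) = 5.
Codeword c = [3, 3, 1, 4, 4, 5] ∈ F_7^6.


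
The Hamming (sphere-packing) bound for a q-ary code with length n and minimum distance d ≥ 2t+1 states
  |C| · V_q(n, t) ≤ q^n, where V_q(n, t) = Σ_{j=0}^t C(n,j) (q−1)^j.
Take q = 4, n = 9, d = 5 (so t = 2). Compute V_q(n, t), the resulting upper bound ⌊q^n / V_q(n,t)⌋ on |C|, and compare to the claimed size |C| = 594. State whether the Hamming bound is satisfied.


V_q(n, t) = 352, q^n = 262144, Hamming bound = 744, |C| = 594 ≤ bound (satisfied).

Step 1: Compute V_q(n, t) = Σ_{j=0}^2 C(n, j) (q−1)^j.
  j = 0: C(9,0)·(3)^0 = 1·1 = 1.
  j = 1: C(9,1)·(3)^1 = 9·3 = 27.
  j = 2: C(9,2)·(3)^2 = 36·9 = 324.
  V_q(n, t) = 1 + 27 + 324 = 352.
Step 2: q^n = 4^9 = 262144.
Step 3: Hamming bound ⌊q^n / V_q(n,t)⌋ = ⌊262144/352⌋ = 744.
Step 4: Compare |C| = 594 to 744: satisfied.
The claimed |C| lies below the Hamming bound.


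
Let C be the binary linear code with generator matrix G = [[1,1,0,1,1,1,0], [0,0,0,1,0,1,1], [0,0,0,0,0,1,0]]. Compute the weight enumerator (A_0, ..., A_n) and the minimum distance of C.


Weight distribution: A_0 = 1, A_1 = 1, A_2 = 1, A_3 = 1, A_4 = 2, A_5 = 2. Minimum distance d = 1.

Enumerate all 2^3 = 8 messages m ∈ F_2^3.
For each, compute codeword c = mG in F_2^7, then tally its weight.
  m = 000 → c = 0000000, weight = 0.
  m = 100 → c = 1101110, weight = 5.
  m = 010 → c = 0001011, weight = 3.
  m = 110 → c = 1100101, weight = 4.
  m = 001 → c = 0000010, weight = 1.
  m = 101 → c = 1101100, weight = 4.
  m = 011 → c = 0001001, weight = 2.
  m = 111 → c = 1100111, weight = 5.
Tally weights:
  weight 0: 1 codewords.
  weight 1: 1 codewords.
  weight 2: 1 codewords.
  weight 3: 1 codewords.
  weight 4: 2 codewords.
  weight 5: 2 codewords.
Minimum distance d = smallest w > 0 with A_w > 0 = 1.
Sanity: Σ A_w = 8 = 2^3 = 8 ✓.


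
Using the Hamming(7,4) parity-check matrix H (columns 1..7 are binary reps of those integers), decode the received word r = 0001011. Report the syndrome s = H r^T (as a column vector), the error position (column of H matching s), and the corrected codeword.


s = (1, 0, 1)^T, error position = 5, corrected codeword c = 0001111

Compute s = H r^T mod 2 one row at a time:
  s_1 = 1 + 0 + 1 + 1 = 3 ≡ 1 (mod 2).
  s_2 = 0 + 0 + 1 + 1 = 2 ≡ 0 (mod 2).
  s_3 = 0 + 0 + 0 + 1 = 1 ≡ 1 (mod 2).
s = (1, 0, 1)^T — this equals column 5 of H (binary 101), so error is at position 5.
Correct: flip bit 5 of r = 0001011 to get c = 0001111.


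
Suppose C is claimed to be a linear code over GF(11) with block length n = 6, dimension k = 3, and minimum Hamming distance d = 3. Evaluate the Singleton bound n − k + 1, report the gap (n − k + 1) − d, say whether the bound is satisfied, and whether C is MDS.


Singleton RHS = n − k + 1 = 4, slack = 1, bound satisfied, not MDS.

Singleton bound: d ≤ n − k + 1.
Here n = 6, k = 3, so n − k + 1 = 4.
Given d = 3, check d ≤ 4: YES.
Slack = (n − k + 1) − d = 1.
The code is NOT MDS (slack = 1 > 0).
Description: the claimed parameters are [6, 3, 3]_11; such a code would be non-MDS.


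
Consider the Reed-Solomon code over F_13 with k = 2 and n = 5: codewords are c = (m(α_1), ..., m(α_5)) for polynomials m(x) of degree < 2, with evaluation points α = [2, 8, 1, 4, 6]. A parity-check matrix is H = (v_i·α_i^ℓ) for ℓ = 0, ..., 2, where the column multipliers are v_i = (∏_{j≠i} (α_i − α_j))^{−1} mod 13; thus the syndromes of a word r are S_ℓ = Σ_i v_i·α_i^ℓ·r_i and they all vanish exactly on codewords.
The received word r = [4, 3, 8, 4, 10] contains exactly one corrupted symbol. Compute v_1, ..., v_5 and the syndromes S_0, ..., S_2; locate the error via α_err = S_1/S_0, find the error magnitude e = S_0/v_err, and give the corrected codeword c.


S = (8, 3, 6), error at position 1, error magnitude e = 6, c = [11, 3, 8, 4, 10].

Step 1: column multipliers v_i = (∏_{j≠i}(α_i − α_j))^{−1} mod 13.
  i = 1 (α = 2): (2−8)(2−1)(2−4)(2−6) = (−6)·1·(−2)·(−4) = −48 ≡ 4, so v_1 = 4^{−1} = 10 (mod 13).
  i = 2 (α = 8): (8−2)(8−1)(8−4)(8−6) = 6·7·4·2 = 336 ≡ 11, so v_2 = 11^{−1} = 6 (mod 13).
  i = 3 (α = 1): (1−2)(1−8)(1−4)(1−6) = (−1)·(−7)·(−3)·(−5) = 105 ≡ 1, so v_3 = 1^{−1} = 1 (mod 13).
  i = 4 (α = 4): (4−2)(4−8)(4−1)(4−6) = 2·(−4)·3·(−2) = 48 ≡ 9, so v_4 = 9^{−1} = 3 (mod 13).
  i = 5 (α = 6): (6−2)(6−8)(6−1)(6−4) = 4·(−2)·5·2 = −80 ≡ 11, so v_5 = 11^{−1} = 6 (mod 13).
  v = [10, 6, 1, 3, 6].
Step 2: syndromes of r = [4, 3, 8, 4, 10] (all sums mod 13).
  S_0 = Σ v_i r_i = 10·4 + 6·3 + 1·8 + 3·4 + 6·10 = 138 ≡ 8.
  S_1 = Σ v_i α_i r_i = 10·2·4 + 6·8·3 + 1·1·8 + 3·4·4 + 6·6·10 = 640 ≡ 3.
  α_i^2 mod 13 = [4, 12, 1, 3, 10].
  S_2 = Σ v_i α_i^2 r_i = 10·4·4 + 6·12·3 + 1·1·8 + 3·3·4 + 6·10·10 = 1020 ≡ 6.
  S = (8, 3, 6) ≠ 0, so r is not a codeword (an error is present).
Step 3: locate the error. For a single error e at position i, S_ℓ = v_i·e·α_i^ℓ, so α_err = S_1/S_0.
  S_0^{−1} = 8^{−1} = 5 (mod 13), so α_err = 3·5 = 15 ≡ 2 = α_1. Error position i = 1.
  Consistency check: S_2/S_1 = 6·9 = 54 ≡ 2 = α_err ✓ (single-error assumption holds).
Step 4: error magnitude e = S_0/v_1 = S_0·∏_{j≠1}(α_1 − α_j) = 8·4 = 32 ≡ 6 (mod 13).
Step 5: correct position 1: c_1 = r_1 − e = 4 − 6 ≡ 11 (mod 13). Hence c = [11, 3, 8, 4, 10].
  Check: interpolating c through the α_i gives m(x) = 5 + 3·x (degree < 2) with m(α_i) = c_i for every i, so c is indeed a codeword.


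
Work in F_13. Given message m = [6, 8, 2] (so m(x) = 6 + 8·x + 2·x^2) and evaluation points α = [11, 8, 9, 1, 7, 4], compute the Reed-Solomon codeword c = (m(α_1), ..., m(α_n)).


c = [11, 3, 6, 3, 4, 5]

Message polynomial: m(x) = 6 + 8·x + 2·x^2 (mod 13).
For each evaluation point α_i, compute m(α_i) mod 13:
  α_1 = 11: Horner steps 2 → 4 → 11, so m(11) = 11.
  α_2 = 8: Horner steps 2 → 11 → 3, so m(8) = 3.
  α_3 = 9: Horner steps 2 → 0 → 6, so m(9) = 6.
  α_4 = 1: Horner steps 2 → 10 → 3, so m(1) = 3.
  α_5 = 7: Horner steps 2 → 9 → 4, so m(7) = 4.
  α_6 = 4: Horner steps 2 → 3 → 5, so m(4) = 5.
Codeword c = [11, 3, 6, 3, 4, 5] ∈ F_13^6.


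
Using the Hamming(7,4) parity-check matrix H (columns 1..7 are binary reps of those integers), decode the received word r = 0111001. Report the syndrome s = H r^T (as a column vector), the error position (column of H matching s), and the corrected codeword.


s = (0, 1, 0)^T, error position = 2, corrected codeword c = 0011001

Compute s = H r^T mod 2 one row at a time:
  s_1 = 1 + 0 + 0 + 1 = 2 ≡ 0 (mod 2).
  s_2 = 1 + 1 + 0 + 1 = 3 ≡ 1 (mod 2).
  s_3 = 0 + 1 + 0 + 1 = 2 ≡ 0 (mod 2).
s = (0, 1, 0)^T — this equals column 2 of H (binary 010), so error is at position 2.
Correct: flip bit 2 of r = 0111001 to get c = 0011001.


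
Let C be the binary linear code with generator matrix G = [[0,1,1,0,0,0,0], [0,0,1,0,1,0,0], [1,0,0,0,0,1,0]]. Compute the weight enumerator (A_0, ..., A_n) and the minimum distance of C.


Weight distribution: A_0 = 1, A_2 = 4, A_4 = 3. Minimum distance d = 2.

Enumerate all 2^3 = 8 messages m ∈ F_2^3.
For each, compute codeword c = mG in F_2^7, then tally its weight.
  m = 000 → c = 0000000, weight = 0.
  m = 100 → c = 0110000, weight = 2.
  m = 010 → c = 0010100, weight = 2.
  m = 110 → c = 0100100, weight = 2.
  m = 001 → c = 1000010, weight = 2.
  m = 101 → c = 1110010, weight = 4.
  m = 011 → c = 1010110, weight = 4.
  m = 111 → c = 1100110, weight = 4.
Tally weights:
  weight 0: 1 codewords.
  weight 2: 4 codewords.
  weight 4: 3 codewords.
Minimum distance d = smallest w > 0 with A_w > 0 = 2.
Sanity: Σ A_w = 8 = 2^3 = 8 ✓.


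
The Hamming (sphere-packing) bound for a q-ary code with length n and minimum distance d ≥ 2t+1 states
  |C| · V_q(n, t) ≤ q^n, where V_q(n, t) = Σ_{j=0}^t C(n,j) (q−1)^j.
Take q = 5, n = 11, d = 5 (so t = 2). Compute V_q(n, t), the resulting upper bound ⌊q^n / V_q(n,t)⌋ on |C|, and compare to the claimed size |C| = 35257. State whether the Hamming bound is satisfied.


V_q(n, t) = 925, q^n = 48828125, Hamming bound = 52787, |C| = 35257 ≤ bound (satisfied).

Step 1: Compute V_q(n, t) = Σ_{j=0}^2 C(n, j) (q−1)^j.
  j = 0: C(11,0)·(4)^0 = 1·1 = 1.
  j = 1: C(11,1)·(4)^1 = 11·4 = 44.
  j = 2: C(11,2)·(4)^2 = 55·16 = 880.
  V_q(n, t) = 1 + 44 + 880 = 925.
Step 2: q^n = 5^11 = 48828125.
Step 3: Hamming bound ⌊q^n / V_q(n,t)⌋ = ⌊48828125/925⌋ = 52787.
Step 4: Compare |C| = 35257 to 52787: satisfied.
The claimed |C| lies below the Hamming bound.


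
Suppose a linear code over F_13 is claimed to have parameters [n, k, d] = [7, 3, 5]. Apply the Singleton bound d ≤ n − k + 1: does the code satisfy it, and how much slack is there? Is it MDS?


Singleton RHS = n − k + 1 = 5, slack = 0, bound satisfied, MDS.

Singleton bound: d ≤ n − k + 1.
Here n = 7, k = 3, so n − k + 1 = 5.
Given d = 5, check d ≤ 5: YES.
Slack = (n − k + 1) − d = 0.
The code is MDS (slack = 0).
Description: the claimed parameters are [7, 3, 5]_13; such a code would be MDS (meets Singleton bound).


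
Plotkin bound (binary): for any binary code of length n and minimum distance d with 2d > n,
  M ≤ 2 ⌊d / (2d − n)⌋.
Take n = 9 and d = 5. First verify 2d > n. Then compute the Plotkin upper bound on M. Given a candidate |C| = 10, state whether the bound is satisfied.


Plotkin bound M ≤ 10; given |C| = 10 ≤ bound (satisfied).

Check applicability: 2d = 10, n = 9.
2d − n = 1 > 0, so Plotkin applies.
Compute d/(2d−n) = 5/1 ≈ 5.0000.
⌊d/(2d−n)⌋ = 5.
Plotkin bound: M ≤ 2·5 = 10.
Given |C| = 10, check: satisfied.
This |C| is at the Plotkin bound.


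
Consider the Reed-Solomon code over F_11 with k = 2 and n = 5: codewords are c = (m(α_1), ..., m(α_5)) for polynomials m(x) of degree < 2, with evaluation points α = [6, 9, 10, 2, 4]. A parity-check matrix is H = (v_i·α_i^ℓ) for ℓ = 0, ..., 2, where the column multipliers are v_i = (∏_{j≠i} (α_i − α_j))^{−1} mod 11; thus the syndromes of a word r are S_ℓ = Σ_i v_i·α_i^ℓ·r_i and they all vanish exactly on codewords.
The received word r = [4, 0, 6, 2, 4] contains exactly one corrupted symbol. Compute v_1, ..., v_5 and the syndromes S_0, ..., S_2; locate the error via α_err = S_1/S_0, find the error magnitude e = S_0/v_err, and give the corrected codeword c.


S = (1, 4, 5), error at position 5, error magnitude e = 1, c = [4, 0, 6, 2, 3].

Step 1: column multipliers v_i = (∏_{j≠i}(α_i − α_j))^{−1} mod 11.
  i = 1 (α = 6): (6−9)(6−10)(6−2)(6−4) = (−3)·(−4)·4·2 = 96 ≡ 8, so v_1 = 8^{−1} = 7 (mod 11).
  i = 2 (α = 9): (9−6)(9−10)(9−2)(9−4) = 3·(−1)·7·5 = −105 ≡ 5, so v_2 = 5^{−1} = 9 (mod 11).
  i = 3 (α = 10): (10−6)(10−9)(10−2)(10−4) = 4·1·8·6 = 192 ≡ 5, so v_3 = 5^{−1} = 9 (mod 11).
  i = 4 (α = 2): (2−6)(2−9)(2−10)(2−4) = (−4)·(−7)·(−8)·(−2) = 448 ≡ 8, so v_4 = 8^{−1} = 7 (mod 11).
  i = 5 (α = 4): (4−6)(4−9)(4−10)(4−2) = (−2)·(−5)·(−6)·2 = −120 ≡ 1, so v_5 = 1^{−1} = 1 (mod 11).
  v = [7, 9, 9, 7, 1].
Step 2: syndromes of r = [4, 0, 6, 2, 4] (all sums mod 11).
  S_0 = Σ v_i r_i = 7·4 + 9·0 + 9·6 + 7·2 + 1·4 = 100 ≡ 1.
  S_1 = Σ v_i α_i r_i = 7·6·4 + 9·9·0 + 9·10·6 + 7·2·2 + 1·4·4 = 752 ≡ 4.
  α_i^2 mod 11 = [3, 4, 1, 4, 5].
  S_2 = Σ v_i α_i^2 r_i = 7·3·4 + 9·4·0 + 9·1·6 + 7·4·2 + 1·5·4 = 214 ≡ 5.
  S = (1, 4, 5) ≠ 0, so r is not a codeword (an error is present).
Step 3: locate the error. For a single error e at position i, S_ℓ = v_i·e·α_i^ℓ, so α_err = S_1/S_0.
  S_0^{−1} = 1^{−1} = 1 (mod 11), so α_err = 4·1 = 4 ≡ 4 = α_5. Error position i = 5.
  Consistency check: S_2/S_1 = 5·3 = 15 ≡ 4 = α_err ✓ (single-error assumption holds).
Step 4: error magnitude e = S_0/v_5 = S_0·∏_{j≠5}(α_5 − α_j) = 1·1 = 1 ≡ 1 (mod 11).
Step 5: correct position 5: c_5 = r_5 − e = 4 − 1 ≡ 3 (mod 11). Hence c = [4, 0, 6, 2, 3].
  Check: interpolating c through the α_i gives m(x) = 1 + 6·x (degree < 2) with m(α_i) = c_i for every i, so c is indeed a codeword.


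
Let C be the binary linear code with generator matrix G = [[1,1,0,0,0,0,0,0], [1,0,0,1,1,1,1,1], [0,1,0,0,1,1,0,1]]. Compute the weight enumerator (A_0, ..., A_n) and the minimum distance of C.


Weight distribution: A_0 = 1, A_2 = 2, A_4 = 3, A_6 = 2. Minimum distance d = 2.

Enumerate all 2^3 = 8 messages m ∈ F_2^3.
For each, compute codeword c = mG in F_2^8, then tally its weight.
  m = 000 → c = 00000000, weight = 0.
  m = 100 → c = 11000000, weight = 2.
  m = 010 → c = 10011111, weight = 6.
  m = 110 → c = 01011111, weight = 6.
  m = 001 → c = 01001101, weight = 4.
  m = 101 → c = 10001101, weight = 4.
  m = 011 → c = 11010010, weight = 4.
  m = 111 → c = 00010010, weight = 2.
Tally weights:
  weight 0: 1 codewords.
  weight 2: 2 codewords.
  weight 4: 3 codewords.
  weight 6: 2 codewords.
Minimum distance d = smallest w > 0 with A_w > 0 = 2.
Sanity: Σ A_w = 8 = 2^3 = 8 ✓.


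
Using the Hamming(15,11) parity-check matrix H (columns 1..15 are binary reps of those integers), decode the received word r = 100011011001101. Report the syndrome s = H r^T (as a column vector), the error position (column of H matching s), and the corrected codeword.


s = (1, 1, 0, 1)^T, error position = 13, corrected codeword c = 100011011001001

Compute s = H r^T mod 2 one row at a time:
  s_1 = 1 + 1 + 0 + 0 + 1 + 1 + 0 + 1 = 5 ≡ 1 (mod 2).
  s_2 = 0 + 1 + 1 + 0 + 1 + 1 + 0 + 1 = 5 ≡ 1 (mod 2).
  s_3 = 0 + 0 + 1 + 0 + 0 + 0 + 0 + 1 = 2 ≡ 0 (mod 2).
  s_4 = 1 + 0 + 1 + 0 + 1 + 0 + 1 + 1 = 5 ≡ 1 (mod 2).
s = (1, 1, 0, 1)^T — this equals column 13 of H (binary 1101), so error is at position 13.
Correct: flip bit 13 of r = 100011011001101 to get c = 100011011001001.


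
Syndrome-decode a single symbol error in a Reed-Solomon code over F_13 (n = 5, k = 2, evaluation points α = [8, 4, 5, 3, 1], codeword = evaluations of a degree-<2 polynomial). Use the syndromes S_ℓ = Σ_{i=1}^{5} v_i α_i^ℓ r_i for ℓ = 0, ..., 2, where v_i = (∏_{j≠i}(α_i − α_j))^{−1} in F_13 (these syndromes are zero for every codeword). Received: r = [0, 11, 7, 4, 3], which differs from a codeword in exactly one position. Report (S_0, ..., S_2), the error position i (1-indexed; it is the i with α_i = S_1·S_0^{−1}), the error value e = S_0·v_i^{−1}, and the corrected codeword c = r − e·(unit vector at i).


S = (1, 5, 12), error at position 3, error magnitude e = 2, c = [0, 11, 5, 4, 3].

Step 1: column multipliers v_i = (∏_{j≠i}(α_i − α_j))^{−1} mod 13.
  i = 1 (α = 8): (8−4)(8−5)(8−3)(8−1) = 4·3·5·7 = 420 ≡ 4, so v_1 = 4^{−1} = 10 (mod 13).
  i = 2 (α = 4): (4−8)(4−5)(4−3)(4−1) = (−4)·(−1)·1·3 = 12 ≡ 12, so v_2 = 12^{−1} = 12 (mod 13).
  i = 3 (α = 5): (5−8)(5−4)(5−3)(5−1) = (−3)·1·2·4 = −24 ≡ 2, so v_3 = 2^{−1} = 7 (mod 13).
  i = 4 (α = 3): (3−8)(3−4)(3−5)(3−1) = (−5)·(−1)·(−2)·2 = −20 ≡ 6, so v_4 = 6^{−1} = 11 (mod 13).
  i = 5 (α = 1): (1−8)(1−4)(1−5)(1−3) = (−7)·(−3)·(−4)·(−2) = 168 ≡ 12, so v_5 = 12^{−1} = 12 (mod 13).
  v = [10, 12, 7, 11, 12].
Step 2: syndromes of r = [0, 11, 7, 4, 3] (all sums mod 13).
  S_0 = Σ v_i r_i = 10·0 + 12·11 + 7·7 + 11·4 + 12·3 = 261 ≡ 1.
  S_1 = Σ v_i α_i r_i = 10·8·0 + 12·4·11 + 7·5·7 + 11·3·4 + 12·1·3 = 941 ≡ 5.
  α_i^2 mod 13 = [12, 3, 12, 9, 1].
  S_2 = Σ v_i α_i^2 r_i = 10·12·0 + 12·3·11 + 7·12·7 + 11·9·4 + 12·1·3 = 1416 ≡ 12.
  S = (1, 5, 12) ≠ 0, so r is not a codeword (an error is present).
Step 3: locate the error. For a single error e at position i, S_ℓ = v_i·e·α_i^ℓ, so α_err = S_1/S_0.
  S_0^{−1} = 1^{−1} = 1 (mod 13), so α_err = 5·1 = 5 ≡ 5 = α_3. Error position i = 3.
  Consistency check: S_2/S_1 = 12·8 = 96 ≡ 5 = α_err ✓ (single-error assumption holds).
Step 4: error magnitude e = S_0/v_3 = S_0·∏_{j≠3}(α_3 − α_j) = 1·2 = 2 ≡ 2 (mod 13).
Step 5: correct position 3: c_3 = r_3 − e = 7 − 2 ≡ 5 (mod 13). Hence c = [0, 11, 5, 4, 3].
  Check: interpolating c through the α_i gives m(x) = 9 + 7·x (degree < 2) with m(α_i) = c_i for every i, so c is indeed a codeword.


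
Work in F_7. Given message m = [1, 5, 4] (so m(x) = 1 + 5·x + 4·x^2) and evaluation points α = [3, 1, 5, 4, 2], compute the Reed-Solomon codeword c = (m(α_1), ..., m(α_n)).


c = [3, 3, 0, 1, 6]

Message polynomial: m(x) = 1 + 5·x + 4·x^2 (mod 7).
For each evaluation point α_i, compute m(α_i) mod 7:
  α_1 = 3: Horner steps 4 → 3 → 3, so m(3) = 3.
  α_2 = 1: Horner steps 4 → 2 → 3, so m(1) = 3.
  α_3 = 5: Horner steps 4 → 4 → 0, so m(5) = 0.
  α_4 = 4: Horner steps 4 → 0 → 1, so m(4) = 1.
  α_5 = 2: Horner steps 4 → 6 → 6, so m(2) = 6.
Codeword c = [3, 3, 0, 1, 6] ∈ F_7^5.


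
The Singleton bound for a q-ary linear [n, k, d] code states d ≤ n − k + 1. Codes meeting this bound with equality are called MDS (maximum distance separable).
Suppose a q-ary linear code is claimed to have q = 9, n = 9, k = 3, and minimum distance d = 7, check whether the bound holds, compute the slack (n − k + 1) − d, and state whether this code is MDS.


Singleton RHS = n − k + 1 = 7, slack = 0, bound satisfied, MDS.

Singleton bound: d ≤ n − k + 1.
Here n = 9, k = 3, so n − k + 1 = 7.
Given d = 7, check d ≤ 7: YES.
Slack = (n − k + 1) − d = 0.
The code is MDS (slack = 0).
Description: the claimed parameters are [9, 3, 7]_9; such a code would be MDS (meets Singleton bound).


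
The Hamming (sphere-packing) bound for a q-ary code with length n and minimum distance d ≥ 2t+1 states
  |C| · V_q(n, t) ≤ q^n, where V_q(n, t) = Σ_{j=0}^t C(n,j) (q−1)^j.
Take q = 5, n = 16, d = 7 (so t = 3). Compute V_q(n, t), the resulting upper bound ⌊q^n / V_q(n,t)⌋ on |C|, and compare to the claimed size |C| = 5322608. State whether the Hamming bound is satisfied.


V_q(n, t) = 37825, q^n = 152587890625, Hamming bound = 4034048, |C| = 5322608 > bound (violated).

Step 1: Compute V_q(n, t) = Σ_{j=0}^3 C(n, j) (q−1)^j.
  j = 0: C(16,0)·(4)^0 = 1·1 = 1.
  j = 1: C(16,1)·(4)^1 = 16·4 = 64.
  j = 2: C(16,2)·(4)^2 = 120·16 = 1920.
  j = 3: C(16,3)·(4)^3 = 560·64 = 35840.
  V_q(n, t) = 1 + 64 + 1920 + 35840 = 37825.
Step 2: q^n = 5^16 = 152587890625.
Step 3: Hamming bound ⌊q^n / V_q(n,t)⌋ = ⌊152587890625/37825⌋ = 4034048.
Step 4: Compare |C| = 5322608 to 4034048: violated.
The claimed |C| lies above the Hamming bound, so no 5-ary code of length 16 with d ≥ 7 can have 5322608 codewords.


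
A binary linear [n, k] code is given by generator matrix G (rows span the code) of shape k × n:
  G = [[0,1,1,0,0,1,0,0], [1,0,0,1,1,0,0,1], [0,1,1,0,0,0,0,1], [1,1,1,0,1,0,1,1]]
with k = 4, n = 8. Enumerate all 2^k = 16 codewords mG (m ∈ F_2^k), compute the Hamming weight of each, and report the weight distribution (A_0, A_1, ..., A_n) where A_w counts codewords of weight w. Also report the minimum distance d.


Weight distribution: A_0 = 1, A_2 = 1, A_3 = 5, A_4 = 3, A_5 = 2, A_6 = 3, A_7 = 1. Minimum distance d = 2.

Enumerate all 2^4 = 16 messages m ∈ F_2^4.
For each, compute codeword c = mG in F_2^8, then tally its weight.
  m = 0000 → c = 00000000, weight = 0.
  m = 1000 → c = 01100100, weight = 3.
  m = 0100 → c = 10011001, weight = 4.
  m = 1100 → c = 11111101, weight = 7.
  m = 0010 → c = 01100001, weight = 3.
  m = 1010 → c = 00000101, weight = 2.
  m = 0110 → c = 11111000, weight = 5.
  m = 1110 → c = 10011100, weight = 4.
  m = 0001 → c = 11101011, weight = 6.
  m = 1001 → c = 10001111, weight = 5.
  m = 0101 → c = 01110010, weight = 4.
  m = 1101 → c = 00010110, weight = 3.
  m = 0011 → c = 10001010, weight = 3.
  m = 1011 → c = 11101110, weight = 6.
  m = 0111 → c = 00010011, weight = 3.
  m = 1111 → c = 01110111, weight = 6.
Tally weights:
  weight 0: 1 codewords.
  weight 2: 1 codewords.
  weight 3: 5 codewords.
  weight 4: 3 codewords.
  weight 5: 2 codewords.
  weight 6: 3 codewords.
  weight 7: 1 codewords.
Minimum distance d = smallest w > 0 with A_w > 0 = 2.
Sanity: Σ A_w = 16 = 2^4 = 16 ✓.


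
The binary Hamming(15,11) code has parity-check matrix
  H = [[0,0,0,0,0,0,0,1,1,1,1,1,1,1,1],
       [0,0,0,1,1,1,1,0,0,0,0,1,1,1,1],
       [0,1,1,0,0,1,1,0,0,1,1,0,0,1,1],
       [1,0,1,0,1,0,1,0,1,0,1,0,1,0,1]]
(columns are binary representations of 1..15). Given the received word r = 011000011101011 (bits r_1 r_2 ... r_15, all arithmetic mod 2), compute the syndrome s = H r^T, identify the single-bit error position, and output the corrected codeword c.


s = (0, 1, 1, 1)^T, error position = 7, corrected codeword c = 011000111101011

Compute s = H r^T mod 2 one row at a time:
  s_1 = 1 + 1 + 1 + 0 + 1 + 0 + 1 + 1 = 6 ≡ 0 (mod 2).
  s_2 = 0 + 0 + 0 + 0 + 1 + 0 + 1 + 1 = 3 ≡ 1 (mod 2).
  s_3 = 1 + 1 + 0 + 0 + 1 + 0 + 1 + 1 = 5 ≡ 1 (mod 2).
  s_4 = 0 + 1 + 0 + 0 + 1 + 0 + 0 + 1 = 3 ≡ 1 (mod 2).
s = (0, 1, 1, 1)^T — this equals column 7 of H (binary 0111), so error is at position 7.
Correct: flip bit 7 of r = 011000011101011 to get c = 011000111101011.


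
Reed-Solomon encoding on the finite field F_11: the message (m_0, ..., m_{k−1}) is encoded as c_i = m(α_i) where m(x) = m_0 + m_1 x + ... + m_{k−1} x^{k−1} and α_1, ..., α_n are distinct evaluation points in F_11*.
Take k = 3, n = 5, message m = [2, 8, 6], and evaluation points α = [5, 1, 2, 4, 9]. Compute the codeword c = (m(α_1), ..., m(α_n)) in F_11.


c = [5, 5, 9, 9, 10]

Message polynomial: m(x) = 2 + 8·x + 6·x^2 (mod 11).
For each evaluation point α_i, compute m(α_i) mod 11:
  α_1 = 5: Horner steps 6 → 5 → 5, so m(5) = 5.
  α_2 = 1: Horner steps 6 → 3 → 5, so m(1) = 5.
  α_3 = 2: Horner steps 6 → 9 → 9, so m(2) = 9.
  α_4 = 4: Horner steps 6 → 10 → 9, so m(4) = 9.
  α_5 = 9: Horner steps 6 → 7 → 10, so m(9) = 10.
Codeword c = [5, 5, 9, 9, 10] ∈ F_11^5.


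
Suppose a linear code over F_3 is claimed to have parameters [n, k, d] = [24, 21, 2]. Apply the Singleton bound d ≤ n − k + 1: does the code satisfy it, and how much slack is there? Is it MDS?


Singleton RHS = n − k + 1 = 4, slack = 2, bound satisfied, not MDS.

Singleton bound: d ≤ n − k + 1.
Here n = 24, k = 21, so n − k + 1 = 4.
Given d = 2, check d ≤ 4: YES.
Slack = (n − k + 1) − d = 2.
The code is NOT MDS (slack = 2 > 0).
Description: the claimed parameters are [24, 21, 2]_3; such a code would be non-MDS.


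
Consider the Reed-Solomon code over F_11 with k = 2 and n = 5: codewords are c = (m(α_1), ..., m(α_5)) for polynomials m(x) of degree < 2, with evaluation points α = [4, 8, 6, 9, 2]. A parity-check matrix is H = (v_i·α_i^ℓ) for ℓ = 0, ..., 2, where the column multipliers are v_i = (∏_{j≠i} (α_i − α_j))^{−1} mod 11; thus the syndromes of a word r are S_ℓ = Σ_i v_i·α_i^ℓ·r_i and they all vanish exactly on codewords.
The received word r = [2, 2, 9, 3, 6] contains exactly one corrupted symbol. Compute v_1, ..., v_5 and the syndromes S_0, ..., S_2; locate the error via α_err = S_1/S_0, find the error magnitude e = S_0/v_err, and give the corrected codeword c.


S = (9, 6, 4), error at position 2, error magnitude e = 8, c = [2, 5, 9, 3, 6].

Step 1: column multipliers v_i = (∏_{j≠i}(α_i − α_j))^{−1} mod 11.
  i = 1 (α = 4): (4−8)(4−6)(4−9)(4−2) = (−4)·(−2)·(−5)·2 = −80 ≡ 8, so v_1 = 8^{−1} = 7 (mod 11).
  i = 2 (α = 8): (8−4)(8−6)(8−9)(8−2) = 4·2·(−1)·6 = −48 ≡ 7, so v_2 = 7^{−1} = 8 (mod 11).
  i = 3 (α = 6): (6−4)(6−8)(6−9)(6−2) = 2·(−2)·(−3)·4 = 48 ≡ 4, so v_3 = 4^{−1} = 3 (mod 11).
  i = 4 (α = 9): (9−4)(9−8)(9−6)(9−2) = 5·1·3·7 = 105 ≡ 6, so v_4 = 6^{−1} = 2 (mod 11).
  i = 5 (α = 2): (2−4)(2−8)(2−6)(2−9) = (−2)·(−6)·(−4)·(−7) = 336 ≡ 6, so v_5 = 6^{−1} = 2 (mod 11).
  v = [7, 8, 3, 2, 2].
Step 2: syndromes of r = [2, 2, 9, 3, 6] (all sums mod 11).
  S_0 = Σ v_i r_i = 7·2 + 8·2 + 3·9 + 2·3 + 2·6 = 75 ≡ 9.
  S_1 = Σ v_i α_i r_i = 7·4·2 + 8·8·2 + 3·6·9 + 2·9·3 + 2·2·6 = 424 ≡ 6.
  α_i^2 mod 11 = [5, 9, 3, 4, 4].
  S_2 = Σ v_i α_i^2 r_i = 7·5·2 + 8·9·2 + 3·3·9 + 2·4·3 + 2·4·6 = 367 ≡ 4.
  S = (9, 6, 4) ≠ 0, so r is not a codeword (an error is present).
Step 3: locate the error. For a single error e at position i, S_ℓ = v_i·e·α_i^ℓ, so α_err = S_1/S_0.
  S_0^{−1} = 9^{−1} = 5 (mod 11), so α_err = 6·5 = 30 ≡ 8 = α_2. Error position i = 2.
  Consistency check: S_2/S_1 = 4·2 = 8 ≡ 8 = α_err ✓ (single-error assumption holds).
Step 4: error magnitude e = S_0/v_2 = S_0·∏_{j≠2}(α_2 − α_j) = 9·7 = 63 ≡ 8 (mod 11).
Step 5: correct position 2: c_2 = r_2 − e = 2 − 8 ≡ 5 (mod 11). Hence c = [2, 5, 9, 3, 6].
  Check: interpolating c through the α_i gives m(x) = 10 + 9·x (degree < 2) with m(α_i) = c_i for every i, so c is indeed a codeword.


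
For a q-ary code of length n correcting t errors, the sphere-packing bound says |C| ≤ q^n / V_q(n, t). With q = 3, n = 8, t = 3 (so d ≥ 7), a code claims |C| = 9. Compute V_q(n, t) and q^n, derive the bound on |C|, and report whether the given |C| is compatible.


V_q(n, t) = 577, q^n = 6561, Hamming bound = 11, |C| = 9 ≤ bound (satisfied).

Step 1: Compute V_q(n, t) = Σ_{j=0}^3 C(n, j) (q−1)^j.
  j = 0: C(8,0)·(2)^0 = 1·1 = 1.
  j = 1: C(8,1)·(2)^1 = 8·2 = 16.
  j = 2: C(8,2)·(2)^2 = 28·4 = 112.
  j = 3: C(8,3)·(2)^3 = 56·8 = 448.
  V_q(n, t) = 1 + 16 + 112 + 448 = 577.
Step 2: q^n = 3^8 = 6561.
Step 3: Hamming bound ⌊q^n / V_q(n,t)⌋ = ⌊6561/577⌋ = 11.
Step 4: Compare |C| = 9 to 11: satisfied.
The claimed |C| lies below the Hamming bound.


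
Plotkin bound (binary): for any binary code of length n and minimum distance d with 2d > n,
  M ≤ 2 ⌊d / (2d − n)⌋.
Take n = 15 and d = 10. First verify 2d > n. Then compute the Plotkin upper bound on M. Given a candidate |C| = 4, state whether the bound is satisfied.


Plotkin bound M ≤ 4; given |C| = 4 ≤ bound (satisfied).

Check applicability: 2d = 20, n = 15.
2d − n = 5 > 0, so Plotkin applies.
Compute d/(2d−n) = 10/5 ≈ 2.0000.
⌊d/(2d−n)⌋ = 2.
Plotkin bound: M ≤ 2·2 = 4.
Given |C| = 4, check: satisfied.
This |C| is at the Plotkin bound.


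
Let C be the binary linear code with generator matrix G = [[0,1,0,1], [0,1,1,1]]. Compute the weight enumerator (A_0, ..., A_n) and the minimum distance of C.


Weight distribution: A_0 = 1, A_1 = 1, A_2 = 1, A_3 = 1. Minimum distance d = 1.

Enumerate all 2^2 = 4 messages m ∈ F_2^2.
For each, compute codeword c = mG in F_2^4, then tally its weight.
  m = 00 → c = 0000, weight = 0.
  m = 10 → c = 0101, weight = 2.
  m = 01 → c = 0111, weight = 3.
  m = 11 → c = 0010, weight = 1.
Tally weights:
  weight 0: 1 codewords.
  weight 1: 1 codewords.
  weight 2: 1 codewords.
  weight 3: 1 codewords.
Minimum distance d = smallest w > 0 with A_w > 0 = 1.
Sanity: Σ A_w = 4 = 2^2 = 4 ✓.


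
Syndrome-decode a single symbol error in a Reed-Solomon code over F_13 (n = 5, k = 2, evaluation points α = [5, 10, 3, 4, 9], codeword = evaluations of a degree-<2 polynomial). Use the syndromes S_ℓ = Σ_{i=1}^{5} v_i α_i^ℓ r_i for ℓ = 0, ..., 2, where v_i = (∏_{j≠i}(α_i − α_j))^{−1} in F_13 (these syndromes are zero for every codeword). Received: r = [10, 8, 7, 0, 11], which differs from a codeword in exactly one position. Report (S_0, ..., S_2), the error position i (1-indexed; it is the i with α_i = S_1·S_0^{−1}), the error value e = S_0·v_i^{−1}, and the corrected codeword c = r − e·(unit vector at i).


S = (5, 2, 6), error at position 3, error magnitude e = 4, c = [10, 8, 3, 0, 11].

Step 1: column multipliers v_i = (∏_{j≠i}(α_i − α_j))^{−1} mod 13.
  i = 1 (α = 5): (5−10)(5−3)(5−4)(5−9) = (−5)·2·1·(−4) = 40 ≡ 1, so v_1 = 1^{−1} = 1 (mod 13).
  i = 2 (α = 10): (10−5)(10−3)(10−4)(10−9) = 5·7·6·1 = 210 ≡ 2, so v_2 = 2^{−1} = 7 (mod 13).
  i = 3 (α = 3): (3−5)(3−10)(3−4)(3−9) = (−2)·(−7)·(−1)·(−6) = 84 ≡ 6, so v_3 = 6^{−1} = 11 (mod 13).
  i = 4 (α = 4): (4−5)(4−10)(4−3)(4−9) = (−1)·(−6)·1·(−5) = −30 ≡ 9, so v_4 = 9^{−1} = 3 (mod 13).
  i = 5 (α = 9): (9−5)(9−10)(9−3)(9−4) = 4·(−1)·6·5 = −120 ≡ 10, so v_5 = 10^{−1} = 4 (mod 13).
  v = [1, 7, 11, 3, 4].
Step 2: syndromes of r = [10, 8, 7, 0, 11] (all sums mod 13).
  S_0 = Σ v_i r_i = 1·10 + 7·8 + 11·7 + 3·0 + 4·11 = 187 ≡ 5.
  S_1 = Σ v_i α_i r_i = 1·5·10 + 7·10·8 + 11·3·7 + 3·4·0 + 4·9·11 = 1237 ≡ 2.
  α_i^2 mod 13 = [12, 9, 9, 3, 3].
  S_2 = Σ v_i α_i^2 r_i = 1·12·10 + 7·9·8 + 11·9·7 + 3·3·0 + 4·3·11 = 1449 ≡ 6.
  S = (5, 2, 6) ≠ 0, so r is not a codeword (an error is present).
Step 3: locate the error. For a single error e at position i, S_ℓ = v_i·e·α_i^ℓ, so α_err = S_1/S_0.
  S_0^{−1} = 5^{−1} = 8 (mod 13), so α_err = 2·8 = 16 ≡ 3 = α_3. Error position i = 3.
  Consistency check: S_2/S_1 = 6·7 = 42 ≡ 3 = α_err ✓ (single-error assumption holds).
Step 4: error magnitude e = S_0/v_3 = S_0·∏_{j≠3}(α_3 − α_j) = 5·6 = 30 ≡ 4 (mod 13).
Step 5: correct position 3: c_3 = r_3 − e = 7 − 4 ≡ 3 (mod 13). Hence c = [10, 8, 3, 0, 11].
  Check: interpolating c through the α_i gives m(x) = 12 + 10·x (degree < 2) with m(α_i) = c_i for every i, so c is indeed a codeword.
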